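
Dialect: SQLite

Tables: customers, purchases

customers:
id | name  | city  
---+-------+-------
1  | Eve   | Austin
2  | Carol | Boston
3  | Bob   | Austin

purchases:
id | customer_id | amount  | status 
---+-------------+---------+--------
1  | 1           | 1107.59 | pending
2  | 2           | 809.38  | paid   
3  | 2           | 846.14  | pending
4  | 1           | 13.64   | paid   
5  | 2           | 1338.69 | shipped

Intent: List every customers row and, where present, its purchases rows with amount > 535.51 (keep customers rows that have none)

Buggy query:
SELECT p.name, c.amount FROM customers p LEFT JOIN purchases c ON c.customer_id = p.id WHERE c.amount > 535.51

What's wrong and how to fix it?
Bug: Filtering c.amount in WHERE discards the NULL rows produced by LEFT JOIN, turning it into an inner join

Fix: Move the right-table condition into the ON clause so unmatched parents are kept

Corrected query:
SELECT p.name, c.amount FROM customers p LEFT JOIN purchases c ON c.customer_id = p.id AND c.amount > 535.51

Result:
name  | amount 
------+--------
Eve   | 1107.59
Carol | 809.38 
Carol | 846.14 
Carol | 1338.69
Bob   | NULL   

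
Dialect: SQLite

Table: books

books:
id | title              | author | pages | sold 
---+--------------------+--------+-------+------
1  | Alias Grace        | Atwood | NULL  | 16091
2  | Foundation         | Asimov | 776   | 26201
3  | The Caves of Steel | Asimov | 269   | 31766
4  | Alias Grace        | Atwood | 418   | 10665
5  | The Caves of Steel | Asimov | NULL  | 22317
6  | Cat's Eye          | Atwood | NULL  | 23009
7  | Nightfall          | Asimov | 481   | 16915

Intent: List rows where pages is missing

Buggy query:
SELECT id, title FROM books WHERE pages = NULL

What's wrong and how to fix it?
Bug: '= NULL' is always unknown in SQL three-valued logic, so no rows match

Fix: Replace '= NULL' with 'IS NULL'

Corrected query:
SELECT id, title FROM books WHERE pages IS NULL

Result:
id | title             
---+-------------------
1  | Alias Grace       
5  | The Caves of Steel
6  | Cat's Eye         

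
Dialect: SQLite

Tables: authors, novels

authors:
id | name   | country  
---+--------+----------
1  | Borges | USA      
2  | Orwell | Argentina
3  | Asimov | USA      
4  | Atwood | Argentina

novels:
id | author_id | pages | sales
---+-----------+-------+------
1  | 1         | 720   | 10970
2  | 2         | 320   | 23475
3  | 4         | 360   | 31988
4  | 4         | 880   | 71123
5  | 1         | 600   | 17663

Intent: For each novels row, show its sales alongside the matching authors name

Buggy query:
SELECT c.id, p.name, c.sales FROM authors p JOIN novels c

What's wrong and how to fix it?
Bug: Missing join condition: each novels row is matched to all authors rows instead of just its own

Fix: Add ON c.author_id = p.id to the JOIN

Corrected query:
SELECT c.id, p.name, c.sales FROM authors p JOIN novels c ON c.author_id = p.id

Result:
id | name   | sales
---+--------+------
1  | Borges | 10970
2  | Orwell | 23475
3  | Atwood | 31988
4  | Atwood | 71123
5  | Borges | 17663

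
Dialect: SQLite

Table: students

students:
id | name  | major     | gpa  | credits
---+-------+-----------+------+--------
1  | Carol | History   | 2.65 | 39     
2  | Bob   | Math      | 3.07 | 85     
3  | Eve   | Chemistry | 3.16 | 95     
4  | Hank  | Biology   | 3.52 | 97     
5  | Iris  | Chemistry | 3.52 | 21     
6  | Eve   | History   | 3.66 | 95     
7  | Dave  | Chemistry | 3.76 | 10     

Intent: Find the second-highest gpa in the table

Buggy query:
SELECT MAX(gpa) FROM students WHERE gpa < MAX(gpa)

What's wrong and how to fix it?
Bug: The inner MAX is an aggregate inside WHERE, which is not allowed

Fix: Compute the overall MAX in a subquery, then take MAX of rows below it

Corrected query:
SELECT MAX(gpa) FROM students WHERE gpa < (SELECT MAX(gpa) FROM students)

Result:
MAX(gpa)
--------
3.66    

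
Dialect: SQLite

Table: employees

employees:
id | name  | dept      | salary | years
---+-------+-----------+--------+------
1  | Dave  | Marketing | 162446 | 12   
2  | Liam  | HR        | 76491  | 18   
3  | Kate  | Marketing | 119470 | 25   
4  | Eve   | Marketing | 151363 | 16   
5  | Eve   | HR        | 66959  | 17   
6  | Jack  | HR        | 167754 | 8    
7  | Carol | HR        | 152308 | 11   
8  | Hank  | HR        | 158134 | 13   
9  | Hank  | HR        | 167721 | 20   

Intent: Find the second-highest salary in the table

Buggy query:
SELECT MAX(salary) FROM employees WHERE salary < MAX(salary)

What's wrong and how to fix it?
Bug: The inner MAX is an aggregate inside WHERE, which is not allowed

Fix: Compute the overall MAX in a subquery, then take MAX of rows below it

Corrected query:
SELECT MAX(salary) FROM employees WHERE salary < (SELECT MAX(salary) FROM employees)

Result:
MAX(salary)
-----------
167721     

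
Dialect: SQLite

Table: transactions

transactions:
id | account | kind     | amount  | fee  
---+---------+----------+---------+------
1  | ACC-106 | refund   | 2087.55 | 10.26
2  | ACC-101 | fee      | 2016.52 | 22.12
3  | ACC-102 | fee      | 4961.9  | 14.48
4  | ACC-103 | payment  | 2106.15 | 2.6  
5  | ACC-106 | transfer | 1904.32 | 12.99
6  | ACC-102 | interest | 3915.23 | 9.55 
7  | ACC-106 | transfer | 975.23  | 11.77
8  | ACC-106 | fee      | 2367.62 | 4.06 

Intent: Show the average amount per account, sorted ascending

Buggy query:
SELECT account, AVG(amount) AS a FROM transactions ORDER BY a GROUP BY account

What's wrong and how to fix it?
Bug: GROUP BY must precede ORDER BY

Fix: Reorder: SELECT … FROM … GROUP BY … ORDER BY …

Corrected query:
SELECT account, AVG(amount) AS a FROM transactions GROUP BY account ORDER BY a

Result:
account | a       
--------+---------
ACC-106 | 1833.68 
ACC-101 | 2016.52 
ACC-103 | 2106.15 
ACC-102 | 4438.565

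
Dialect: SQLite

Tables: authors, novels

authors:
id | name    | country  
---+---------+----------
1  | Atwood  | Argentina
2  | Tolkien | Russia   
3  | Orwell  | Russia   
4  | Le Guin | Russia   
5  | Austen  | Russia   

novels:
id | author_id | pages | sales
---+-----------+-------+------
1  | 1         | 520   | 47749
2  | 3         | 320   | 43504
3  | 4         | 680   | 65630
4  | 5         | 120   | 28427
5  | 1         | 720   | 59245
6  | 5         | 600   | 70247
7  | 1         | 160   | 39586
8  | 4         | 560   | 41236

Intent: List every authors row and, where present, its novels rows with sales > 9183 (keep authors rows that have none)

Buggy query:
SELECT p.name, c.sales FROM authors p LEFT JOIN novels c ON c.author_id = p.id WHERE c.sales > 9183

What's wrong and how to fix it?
Bug: A WHERE condition on the right-hand table after LEFT JOIN drops unmatched parents

Fix: Put 'c.sales > 9183' in the JOIN's ON clause instead of WHERE

Corrected query:
SELECT p.name, c.sales FROM authors p LEFT JOIN novels c ON c.author_id = p.id AND c.sales > 9183

Result:
name    | sales
--------+------
Atwood  | 39586
Atwood  | 47749
Atwood  | 59245
Tolkien | NULL 
Orwell  | 43504
Le Guin | 41236
Le Guin | 65630
Austen  | 28427
Austen  | 70247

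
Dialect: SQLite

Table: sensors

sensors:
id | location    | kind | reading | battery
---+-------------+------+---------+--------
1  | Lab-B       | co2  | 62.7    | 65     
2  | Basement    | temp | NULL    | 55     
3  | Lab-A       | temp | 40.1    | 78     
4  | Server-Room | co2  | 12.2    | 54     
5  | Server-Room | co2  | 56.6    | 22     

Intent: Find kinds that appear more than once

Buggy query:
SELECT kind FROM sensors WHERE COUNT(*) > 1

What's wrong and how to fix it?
Bug: WHERE can't reference COUNT(*); aggregates are computed after WHERE

Fix: Group first, then use HAVING for the count condition

Corrected query:
SELECT kind FROM sensors GROUP BY kind HAVING COUNT(*) > 1

Result:
kind
----
co2 
temp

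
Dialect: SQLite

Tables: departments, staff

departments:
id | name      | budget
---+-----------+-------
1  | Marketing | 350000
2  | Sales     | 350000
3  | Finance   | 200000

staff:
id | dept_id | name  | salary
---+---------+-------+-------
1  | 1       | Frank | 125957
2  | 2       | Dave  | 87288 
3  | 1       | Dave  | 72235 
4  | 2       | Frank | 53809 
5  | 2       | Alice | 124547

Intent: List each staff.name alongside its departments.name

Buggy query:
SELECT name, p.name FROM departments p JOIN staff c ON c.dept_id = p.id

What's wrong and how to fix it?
Bug: Both tables have a 'name' column; the unqualified reference is ambiguous

Fix: Prefix ambiguous columns with the table alias

Corrected query:
SELECT c.name, p.name FROM departments p JOIN staff c ON c.dept_id = p.id

Result:
name  | name     
------+----------
Frank | Marketing
Dave  | Sales    
Dave  | Marketing
Frank | Sales    
Alice | Sales    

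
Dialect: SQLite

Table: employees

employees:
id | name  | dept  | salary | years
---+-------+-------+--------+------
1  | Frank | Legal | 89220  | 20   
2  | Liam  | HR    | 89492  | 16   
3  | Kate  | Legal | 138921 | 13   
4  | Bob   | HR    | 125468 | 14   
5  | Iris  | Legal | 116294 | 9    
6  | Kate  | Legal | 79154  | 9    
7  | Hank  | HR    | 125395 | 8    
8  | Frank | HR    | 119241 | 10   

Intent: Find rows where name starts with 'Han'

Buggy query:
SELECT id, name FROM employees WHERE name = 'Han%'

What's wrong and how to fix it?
Bug: Wildcards only work with LIKE; '=' treats '%' as a literal character

Fix: Replace '=' with LIKE so 'Han%' is treated as a pattern

Corrected query:
SELECT id, name FROM employees WHERE name LIKE 'Han%'

Result:
id | name
---+-----
7  | Hank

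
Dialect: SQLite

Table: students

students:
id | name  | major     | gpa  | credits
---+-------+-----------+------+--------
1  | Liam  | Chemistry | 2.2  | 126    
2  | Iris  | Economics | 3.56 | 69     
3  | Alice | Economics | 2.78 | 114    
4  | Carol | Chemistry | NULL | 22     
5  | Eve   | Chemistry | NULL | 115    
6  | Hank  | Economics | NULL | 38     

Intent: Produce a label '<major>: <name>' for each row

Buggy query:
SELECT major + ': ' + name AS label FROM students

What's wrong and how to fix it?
Bug: SQLite uses || for string concatenation; + coerces text to numbers (yielding 0)

Fix: Use the || operator for string concatenation

Corrected query:
SELECT major || ': ' || name AS label FROM students

Result:
label           
----------------
Chemistry: Liam 
Economics: Iris 
Economics: Alice
Chemistry: Carol
Chemistry: Eve  
Economics: Hank 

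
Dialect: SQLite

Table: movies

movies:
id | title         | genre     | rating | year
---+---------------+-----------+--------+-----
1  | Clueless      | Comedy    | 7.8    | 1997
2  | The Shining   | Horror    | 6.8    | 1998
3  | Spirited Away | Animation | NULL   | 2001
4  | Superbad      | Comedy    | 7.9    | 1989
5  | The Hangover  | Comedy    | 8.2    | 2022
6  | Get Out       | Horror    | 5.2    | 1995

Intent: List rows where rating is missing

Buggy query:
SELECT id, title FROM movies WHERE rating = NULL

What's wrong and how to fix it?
Bug: Comparing to NULL with '=' never matches; NULL = NULL is unknown, not true

Fix: Use IS NULL to test for NULL

Corrected query:
SELECT id, title FROM movies WHERE rating IS NULL

Result:
id | title        
---+--------------
3  | Spirited Away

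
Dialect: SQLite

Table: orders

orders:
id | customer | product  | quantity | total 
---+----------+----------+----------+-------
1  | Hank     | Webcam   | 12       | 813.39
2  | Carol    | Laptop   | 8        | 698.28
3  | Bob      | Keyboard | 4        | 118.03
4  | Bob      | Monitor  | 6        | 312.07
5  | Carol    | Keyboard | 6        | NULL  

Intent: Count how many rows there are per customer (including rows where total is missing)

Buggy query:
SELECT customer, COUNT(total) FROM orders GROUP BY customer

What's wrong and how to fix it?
Bug: COUNT(total) skips NULLs, so groups with missing total are undercounted

Fix: Use COUNT(*) to count all rows regardless of NULL

Corrected query:
SELECT customer, COUNT(*) FROM orders GROUP BY customer

Result:
customer | COUNT(*)
---------+---------
Bob      | 2       
Carol    | 2       
Hank     | 1       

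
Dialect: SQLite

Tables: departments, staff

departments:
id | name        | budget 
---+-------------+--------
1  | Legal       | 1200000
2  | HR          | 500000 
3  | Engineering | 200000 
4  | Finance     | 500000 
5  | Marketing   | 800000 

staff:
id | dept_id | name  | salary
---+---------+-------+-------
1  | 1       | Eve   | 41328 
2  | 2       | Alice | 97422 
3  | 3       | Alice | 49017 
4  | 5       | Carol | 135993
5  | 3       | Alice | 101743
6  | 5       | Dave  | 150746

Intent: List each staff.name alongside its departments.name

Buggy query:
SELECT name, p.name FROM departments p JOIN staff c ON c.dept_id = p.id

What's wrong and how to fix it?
Bug: Both tables have a 'name' column; the unqualified reference is ambiguous

Fix: Prefix ambiguous columns with the table alias

Corrected query:
SELECT c.name, p.name FROM departments p JOIN staff c ON c.dept_id = p.id

Result:
name  | name       
------+------------
Eve   | Legal      
Alice | HR         
Alice | Engineering
Carol | Marketing  
Alice | Engineering
Dave  | Marketing  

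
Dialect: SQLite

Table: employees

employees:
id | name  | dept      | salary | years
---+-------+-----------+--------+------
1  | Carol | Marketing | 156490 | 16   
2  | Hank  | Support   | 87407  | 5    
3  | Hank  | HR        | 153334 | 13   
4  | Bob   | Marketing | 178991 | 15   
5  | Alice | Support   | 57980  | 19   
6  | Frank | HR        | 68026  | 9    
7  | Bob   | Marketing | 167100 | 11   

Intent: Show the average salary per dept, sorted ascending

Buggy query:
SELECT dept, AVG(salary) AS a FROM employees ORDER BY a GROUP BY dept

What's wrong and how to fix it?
Bug: GROUP BY must precede ORDER BY

Fix: Move ORDER BY to the end, after GROUP BY

Corrected query:
SELECT dept, AVG(salary) AS a FROM employees GROUP BY dept ORDER BY a

Result:
dept      | a      
----------+--------
Support   | 72693.5
HR        | 110680 
Marketing | 167527 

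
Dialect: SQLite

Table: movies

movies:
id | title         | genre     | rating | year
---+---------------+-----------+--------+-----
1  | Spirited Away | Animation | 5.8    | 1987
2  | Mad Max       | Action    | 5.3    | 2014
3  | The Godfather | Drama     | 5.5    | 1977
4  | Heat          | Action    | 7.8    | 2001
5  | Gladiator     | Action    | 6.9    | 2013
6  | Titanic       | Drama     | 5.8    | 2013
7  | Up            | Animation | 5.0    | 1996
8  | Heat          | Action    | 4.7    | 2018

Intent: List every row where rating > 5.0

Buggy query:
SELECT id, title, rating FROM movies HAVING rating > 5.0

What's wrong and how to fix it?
Bug: This is a non-aggregate query (no GROUP BY, no aggregates), so in SQLite the HAVING clause is invalid here; a row-level condition belongs in WHERE

Fix: Use WHERE for row-level filtering

Corrected query:
SELECT id, title, rating FROM movies WHERE rating > 5.0

Result:
id | title         | rating
---+---------------+-------
1  | Spirited Away | 5.8   
2  | Mad Max       | 5.3   
3  | The Godfather | 5.5   
4  | Heat          | 7.8   
5  | Gladiator     | 6.9   
6  | Titanic       | 5.8   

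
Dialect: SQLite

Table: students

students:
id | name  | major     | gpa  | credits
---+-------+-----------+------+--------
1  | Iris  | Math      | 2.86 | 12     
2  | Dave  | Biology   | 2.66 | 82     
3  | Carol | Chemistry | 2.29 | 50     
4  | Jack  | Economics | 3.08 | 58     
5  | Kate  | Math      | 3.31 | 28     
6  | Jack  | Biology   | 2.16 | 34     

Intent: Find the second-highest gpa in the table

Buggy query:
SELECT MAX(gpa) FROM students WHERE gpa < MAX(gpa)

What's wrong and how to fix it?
Bug: MAX(gpa) on the right of the comparison is an aggregate-in-WHERE error

Fix: Compute the overall MAX in a subquery, then take MAX of rows below it

Corrected query:
SELECT MAX(gpa) FROM students WHERE gpa < (SELECT MAX(gpa) FROM students)

Result:
MAX(gpa)
--------
3.08    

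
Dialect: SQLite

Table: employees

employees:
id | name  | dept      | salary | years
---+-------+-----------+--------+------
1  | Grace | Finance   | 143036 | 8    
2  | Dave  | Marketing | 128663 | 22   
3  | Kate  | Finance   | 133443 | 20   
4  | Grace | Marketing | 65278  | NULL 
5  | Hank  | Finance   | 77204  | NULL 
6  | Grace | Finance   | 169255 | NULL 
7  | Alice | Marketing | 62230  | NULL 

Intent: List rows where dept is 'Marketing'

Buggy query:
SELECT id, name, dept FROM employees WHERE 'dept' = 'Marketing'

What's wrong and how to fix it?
Bug: 'dept' in single quotes is a string literal, not the column; the comparison is literal-vs-literal and never true

Fix: Remove the quotes around the column name (or use double quotes for an identifier)

Corrected query:
SELECT id, name, dept FROM employees WHERE dept = 'Marketing'

Result:
id | name  | dept     
---+-------+----------
2  | Dave  | Marketing
4  | Grace | Marketing
7  | Alice | Marketing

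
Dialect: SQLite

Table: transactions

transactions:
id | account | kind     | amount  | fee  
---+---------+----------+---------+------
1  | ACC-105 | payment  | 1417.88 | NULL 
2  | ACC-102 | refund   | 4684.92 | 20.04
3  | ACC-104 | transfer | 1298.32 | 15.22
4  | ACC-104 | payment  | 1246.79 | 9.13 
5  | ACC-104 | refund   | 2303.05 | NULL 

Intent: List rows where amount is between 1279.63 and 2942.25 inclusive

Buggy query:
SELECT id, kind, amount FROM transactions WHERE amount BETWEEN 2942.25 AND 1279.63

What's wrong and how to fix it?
Bug: BETWEEN expects the lower bound first; with 2942.25 AND 1279.63 the range is empty

Fix: Write BETWEEN 1279.63 AND 2942.25

Corrected query:
SELECT id, kind, amount FROM transactions WHERE amount BETWEEN 1279.63 AND 2942.25

Result:
id | kind     | amount 
---+----------+--------
1  | payment  | 1417.88
3  | transfer | 1298.32
5  | refund   | 2303.05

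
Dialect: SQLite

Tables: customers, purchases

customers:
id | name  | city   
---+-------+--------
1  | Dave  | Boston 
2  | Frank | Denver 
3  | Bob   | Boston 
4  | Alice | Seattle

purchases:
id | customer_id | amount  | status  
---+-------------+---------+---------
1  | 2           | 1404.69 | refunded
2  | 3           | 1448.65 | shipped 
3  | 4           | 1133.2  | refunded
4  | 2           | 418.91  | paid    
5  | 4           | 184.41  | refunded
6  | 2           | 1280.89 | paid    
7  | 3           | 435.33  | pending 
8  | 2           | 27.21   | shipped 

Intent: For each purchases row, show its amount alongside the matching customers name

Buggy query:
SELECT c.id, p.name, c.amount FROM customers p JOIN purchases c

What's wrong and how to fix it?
Bug: Missing join condition: each purchases row is matched to all customers rows instead of just its own

Fix: Specify the join condition linking the foreign key to the parent id

Corrected query:
SELECT c.id, p.name, c.amount FROM customers p JOIN purchases c ON c.customer_id = p.id

Result:
id | name  | amount 
---+-------+--------
1  | Frank | 1404.69
2  | Bob   | 1448.65
3  | Alice | 1133.2 
4  | Frank | 418.91 
5  | Alice | 184.41 
6  | Frank | 1280.89
7  | Bob   | 435.33 
8  | Frank | 27.21  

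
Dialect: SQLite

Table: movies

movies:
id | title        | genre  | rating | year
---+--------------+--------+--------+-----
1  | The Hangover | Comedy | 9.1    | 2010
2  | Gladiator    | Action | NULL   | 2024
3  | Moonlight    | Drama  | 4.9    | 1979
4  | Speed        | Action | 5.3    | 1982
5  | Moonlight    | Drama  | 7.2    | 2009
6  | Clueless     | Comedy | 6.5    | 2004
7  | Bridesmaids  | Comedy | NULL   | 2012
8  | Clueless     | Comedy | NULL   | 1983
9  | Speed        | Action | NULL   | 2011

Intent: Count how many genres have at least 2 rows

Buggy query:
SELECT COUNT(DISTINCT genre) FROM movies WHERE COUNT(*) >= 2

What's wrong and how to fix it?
Bug: WHERE filters individual rows, not groups, so a group-level COUNT is invalid there

Fix: Use a subquery that GROUPs and filters with HAVING, then count its rows

Corrected query:
SELECT COUNT(*) FROM (SELECT genre FROM movies GROUP BY genre HAVING COUNT(*) >= 2)

Result:
COUNT(*)
--------
3       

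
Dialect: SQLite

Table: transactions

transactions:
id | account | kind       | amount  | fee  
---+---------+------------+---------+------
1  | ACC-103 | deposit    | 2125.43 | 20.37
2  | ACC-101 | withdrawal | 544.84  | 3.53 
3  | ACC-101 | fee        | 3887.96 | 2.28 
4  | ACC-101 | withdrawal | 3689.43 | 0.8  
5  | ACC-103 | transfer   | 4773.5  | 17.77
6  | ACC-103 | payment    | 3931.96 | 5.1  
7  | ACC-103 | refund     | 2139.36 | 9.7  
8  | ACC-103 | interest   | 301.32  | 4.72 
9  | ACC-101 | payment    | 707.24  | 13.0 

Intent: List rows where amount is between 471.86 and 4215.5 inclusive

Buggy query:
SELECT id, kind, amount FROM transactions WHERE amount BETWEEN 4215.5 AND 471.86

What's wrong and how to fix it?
Bug: BETWEEN expects the lower bound first; with 4215.5 AND 471.86 the range is empty

Fix: Swap the bounds so the smaller value comes first

Corrected query:
SELECT id, kind, amount FROM transactions WHERE amount BETWEEN 471.86 AND 4215.5

Result:
id | kind       | amount 
---+------------+--------
1  | deposit    | 2125.43
2  | withdrawal | 544.84 
3  | fee        | 3887.96
4  | withdrawal | 3689.43
6  | payment    | 3931.96
7  | refund     | 2139.36
9  | payment    | 707.24 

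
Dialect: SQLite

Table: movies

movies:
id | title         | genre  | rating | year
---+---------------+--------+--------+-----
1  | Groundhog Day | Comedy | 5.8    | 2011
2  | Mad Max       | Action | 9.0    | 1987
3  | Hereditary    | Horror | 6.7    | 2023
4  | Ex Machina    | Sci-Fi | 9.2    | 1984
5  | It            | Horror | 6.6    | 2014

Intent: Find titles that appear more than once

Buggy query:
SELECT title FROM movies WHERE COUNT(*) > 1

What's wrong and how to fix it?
Bug: WHERE can't reference COUNT(*); aggregates are computed after WHERE

Fix: Group first, then use HAVING for the count condition

Corrected query:
SELECT title FROM movies GROUP BY title HAVING COUNT(*) > 1

Result:
(no rows)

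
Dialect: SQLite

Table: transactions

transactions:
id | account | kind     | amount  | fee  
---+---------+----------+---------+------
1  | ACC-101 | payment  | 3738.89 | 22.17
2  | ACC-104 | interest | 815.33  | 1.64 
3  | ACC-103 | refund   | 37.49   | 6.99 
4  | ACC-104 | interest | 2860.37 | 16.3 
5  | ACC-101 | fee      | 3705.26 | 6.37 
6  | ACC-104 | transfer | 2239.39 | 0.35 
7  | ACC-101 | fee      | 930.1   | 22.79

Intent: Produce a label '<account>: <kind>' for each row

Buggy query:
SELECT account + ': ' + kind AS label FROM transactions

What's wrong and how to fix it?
Bug: '+' is numeric addition; on text columns SQLite converts them to 0 instead of concatenating

Fix: Replace + with || to concatenate text

Corrected query:
SELECT account || ': ' || kind AS label FROM transactions

Result:
label            
-----------------
ACC-101: payment 
ACC-104: interest
ACC-103: refund  
ACC-104: interest
ACC-101: fee     
ACC-104: transfer
ACC-101: fee     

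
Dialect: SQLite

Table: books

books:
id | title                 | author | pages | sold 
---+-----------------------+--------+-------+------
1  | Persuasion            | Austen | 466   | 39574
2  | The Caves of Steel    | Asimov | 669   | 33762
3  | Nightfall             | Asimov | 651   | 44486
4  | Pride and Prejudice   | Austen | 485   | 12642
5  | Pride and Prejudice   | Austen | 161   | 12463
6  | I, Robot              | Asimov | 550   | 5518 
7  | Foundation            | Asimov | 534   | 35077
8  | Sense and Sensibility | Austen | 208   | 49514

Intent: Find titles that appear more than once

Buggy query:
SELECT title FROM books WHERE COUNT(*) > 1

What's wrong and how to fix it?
Bug: WHERE can't reference COUNT(*); aggregates are computed after WHERE

Fix: Group first, then use HAVING for the count condition

Corrected query:
SELECT title FROM books GROUP BY title HAVING COUNT(*) > 1

Result:
title              
-------------------
Pride and Prejudice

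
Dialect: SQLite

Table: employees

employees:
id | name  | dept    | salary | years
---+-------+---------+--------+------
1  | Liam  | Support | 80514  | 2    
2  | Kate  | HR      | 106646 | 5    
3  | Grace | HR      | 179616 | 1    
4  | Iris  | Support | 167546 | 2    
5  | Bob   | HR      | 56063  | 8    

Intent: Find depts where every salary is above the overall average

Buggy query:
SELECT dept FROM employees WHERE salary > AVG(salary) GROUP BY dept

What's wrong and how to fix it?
Bug: AVG() is an aggregate; it can't sit directly in WHERE

Fix: Use a subquery for AVG and a HAVING MIN(...) filter so the condition holds for every row in the group

Corrected query:
SELECT dept FROM employees GROUP BY dept HAVING MIN(salary) > (SELECT AVG(salary) FROM employees)

Result:
(no rows)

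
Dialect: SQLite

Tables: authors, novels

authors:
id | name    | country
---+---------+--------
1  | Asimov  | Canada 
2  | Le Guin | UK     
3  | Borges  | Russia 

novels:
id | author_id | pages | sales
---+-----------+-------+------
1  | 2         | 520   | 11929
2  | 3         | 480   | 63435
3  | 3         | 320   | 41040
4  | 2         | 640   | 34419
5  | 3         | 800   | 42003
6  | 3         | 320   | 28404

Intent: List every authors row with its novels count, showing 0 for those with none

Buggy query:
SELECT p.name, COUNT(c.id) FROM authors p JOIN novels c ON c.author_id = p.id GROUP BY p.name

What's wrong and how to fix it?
Bug: INNER JOIN drops authors rows that have no matching novels rows

Fix: Use LEFT JOIN so parents without children still appear (COUNT(c.id) gives 0)

Corrected query:
SELECT p.name, COUNT(c.id) FROM authors p LEFT JOIN novels c ON c.author_id = p.id GROUP BY p.name

Result:
name    | COUNT(c.id)
--------+------------
Asimov  | 0          
Borges  | 4          
Le Guin | 2          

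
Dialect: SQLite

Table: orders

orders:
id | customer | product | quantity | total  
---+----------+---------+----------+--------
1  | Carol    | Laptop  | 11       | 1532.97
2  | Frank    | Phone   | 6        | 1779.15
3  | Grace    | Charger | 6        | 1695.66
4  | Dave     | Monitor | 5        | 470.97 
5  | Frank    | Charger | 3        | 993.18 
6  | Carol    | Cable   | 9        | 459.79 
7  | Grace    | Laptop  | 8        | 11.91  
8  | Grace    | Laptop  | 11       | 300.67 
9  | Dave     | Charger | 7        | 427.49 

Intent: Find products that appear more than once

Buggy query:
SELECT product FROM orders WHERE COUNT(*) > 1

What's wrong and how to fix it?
Bug: COUNT(*) is an aggregate and cannot be used in WHERE

Fix: Group first, then use HAVING for the count condition

Corrected query:
SELECT product FROM orders GROUP BY product HAVING COUNT(*) > 1

Result:
product
-------
Charger
Laptop 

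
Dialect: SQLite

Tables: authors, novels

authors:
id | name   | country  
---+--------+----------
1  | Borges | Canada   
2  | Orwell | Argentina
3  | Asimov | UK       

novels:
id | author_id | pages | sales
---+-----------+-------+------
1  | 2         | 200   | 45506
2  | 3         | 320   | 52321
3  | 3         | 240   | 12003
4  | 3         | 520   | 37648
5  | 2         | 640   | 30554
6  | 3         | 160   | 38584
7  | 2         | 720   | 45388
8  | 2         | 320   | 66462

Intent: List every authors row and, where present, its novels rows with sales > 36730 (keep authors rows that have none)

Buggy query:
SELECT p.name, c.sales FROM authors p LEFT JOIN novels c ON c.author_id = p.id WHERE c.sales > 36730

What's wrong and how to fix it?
Bug: Filtering c.sales in WHERE discards the NULL rows produced by LEFT JOIN, turning it into an inner join

Fix: Move the right-table condition into the ON clause so unmatched parents are kept

Corrected query:
SELECT p.name, c.sales FROM authors p LEFT JOIN novels c ON c.author_id = p.id AND c.sales > 36730

Result:
name   | sales
-------+------
Borges | NULL 
Orwell | 45388
Orwell | 45506
Orwell | 66462
Asimov | 37648
Asimov | 38584
Asimov | 52321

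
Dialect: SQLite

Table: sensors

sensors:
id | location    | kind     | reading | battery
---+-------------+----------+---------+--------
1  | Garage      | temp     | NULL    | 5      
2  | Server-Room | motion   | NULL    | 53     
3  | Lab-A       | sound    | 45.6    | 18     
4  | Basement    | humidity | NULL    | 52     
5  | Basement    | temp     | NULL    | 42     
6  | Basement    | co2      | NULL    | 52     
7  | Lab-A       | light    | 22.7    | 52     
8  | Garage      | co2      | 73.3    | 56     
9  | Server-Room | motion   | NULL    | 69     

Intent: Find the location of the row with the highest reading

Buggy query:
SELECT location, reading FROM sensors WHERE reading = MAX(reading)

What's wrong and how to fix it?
Bug: MAX(reading) is an aggregate and cannot be used directly in WHERE

Fix: Wrap MAX in a scalar subquery so WHERE compares against a single value

Corrected query:
SELECT location, reading FROM sensors WHERE reading = (SELECT MAX(reading) FROM sensors)

Result:
location | reading
---------+--------
Garage   | 73.3   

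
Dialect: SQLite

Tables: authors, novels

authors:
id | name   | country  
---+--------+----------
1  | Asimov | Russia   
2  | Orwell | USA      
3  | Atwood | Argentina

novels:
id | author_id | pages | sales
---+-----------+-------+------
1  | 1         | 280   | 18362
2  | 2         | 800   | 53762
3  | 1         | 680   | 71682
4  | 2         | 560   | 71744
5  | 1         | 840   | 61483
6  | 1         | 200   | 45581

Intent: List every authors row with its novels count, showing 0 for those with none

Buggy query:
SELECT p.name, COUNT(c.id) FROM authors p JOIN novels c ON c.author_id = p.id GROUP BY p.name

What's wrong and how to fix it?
Bug: An inner join excludes parents with zero children

Fix: Switch to LEFT JOIN to retain unmatched parent rows

Corrected query:
SELECT p.name, COUNT(c.id) FROM authors p LEFT JOIN novels c ON c.author_id = p.id GROUP BY p.name

Result:
name   | COUNT(c.id)
-------+------------
Asimov | 4          
Atwood | 0          
Orwell | 2          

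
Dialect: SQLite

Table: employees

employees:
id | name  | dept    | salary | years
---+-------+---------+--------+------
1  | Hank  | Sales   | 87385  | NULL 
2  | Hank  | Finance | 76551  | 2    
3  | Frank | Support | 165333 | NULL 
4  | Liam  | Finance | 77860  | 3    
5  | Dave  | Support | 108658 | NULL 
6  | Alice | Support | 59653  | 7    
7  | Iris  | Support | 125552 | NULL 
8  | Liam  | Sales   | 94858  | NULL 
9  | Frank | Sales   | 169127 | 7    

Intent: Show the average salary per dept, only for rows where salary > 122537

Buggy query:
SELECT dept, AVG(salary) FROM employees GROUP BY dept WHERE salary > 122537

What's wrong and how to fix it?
Bug: WHERE cannot follow GROUP BY

Fix: Move the WHERE clause before GROUP BY

Corrected query:
SELECT dept, AVG(salary) FROM employees WHERE salary > 122537 GROUP BY dept

Result:
dept    | AVG(salary)
--------+------------
Sales   | 169127     
Support | 145442.5   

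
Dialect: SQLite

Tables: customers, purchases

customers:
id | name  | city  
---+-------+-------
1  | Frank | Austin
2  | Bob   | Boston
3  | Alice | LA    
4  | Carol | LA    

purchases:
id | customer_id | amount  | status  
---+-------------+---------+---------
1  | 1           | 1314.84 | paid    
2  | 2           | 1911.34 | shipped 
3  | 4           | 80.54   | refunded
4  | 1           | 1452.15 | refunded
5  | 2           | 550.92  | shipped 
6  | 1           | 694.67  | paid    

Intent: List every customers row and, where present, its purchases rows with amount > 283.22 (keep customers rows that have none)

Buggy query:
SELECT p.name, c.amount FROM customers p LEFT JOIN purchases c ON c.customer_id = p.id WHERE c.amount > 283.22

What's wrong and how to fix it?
Bug: A WHERE condition on the right-hand table after LEFT JOIN drops unmatched parents

Fix: Put 'c.amount > 283.22' in the JOIN's ON clause instead of WHERE

Corrected query:
SELECT p.name, c.amount FROM customers p LEFT JOIN purchases c ON c.customer_id = p.id AND c.amount > 283.22

Result:
name  | amount 
------+--------
Frank | 694.67 
Frank | 1314.84
Frank | 1452.15
Bob   | 550.92 
Bob   | 1911.34
Alice | NULL   
Carol | NULL   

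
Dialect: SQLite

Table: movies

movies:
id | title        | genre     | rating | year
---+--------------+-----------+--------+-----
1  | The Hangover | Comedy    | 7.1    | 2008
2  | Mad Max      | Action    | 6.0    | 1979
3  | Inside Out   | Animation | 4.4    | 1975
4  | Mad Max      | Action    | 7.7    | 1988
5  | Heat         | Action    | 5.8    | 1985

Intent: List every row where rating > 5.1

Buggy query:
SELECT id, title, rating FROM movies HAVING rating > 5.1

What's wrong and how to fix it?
Bug: This is a non-aggregate query (no GROUP BY, no aggregates), so in SQLite the HAVING clause is invalid here; a row-level condition belongs in WHERE

Fix: Use WHERE for row-level filtering

Corrected query:
SELECT id, title, rating FROM movies WHERE rating > 5.1

Result:
id | title        | rating
---+--------------+-------
1  | The Hangover | 7.1   
2  | Mad Max      | 6     
4  | Mad Max      | 7.7   
5  | Heat         | 5.8   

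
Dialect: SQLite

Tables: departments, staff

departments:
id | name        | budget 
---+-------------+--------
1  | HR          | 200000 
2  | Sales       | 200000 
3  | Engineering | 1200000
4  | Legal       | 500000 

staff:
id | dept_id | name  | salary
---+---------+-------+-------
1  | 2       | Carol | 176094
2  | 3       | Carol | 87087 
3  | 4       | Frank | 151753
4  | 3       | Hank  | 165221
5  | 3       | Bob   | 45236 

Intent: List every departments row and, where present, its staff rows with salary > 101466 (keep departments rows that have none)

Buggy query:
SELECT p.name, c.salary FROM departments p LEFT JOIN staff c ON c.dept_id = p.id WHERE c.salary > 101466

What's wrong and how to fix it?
Bug: Filtering c.salary in WHERE discards the NULL rows produced by LEFT JOIN, turning it into an inner join

Fix: Move the right-table condition into the ON clause so unmatched parents are kept

Corrected query:
SELECT p.name, c.salary FROM departments p LEFT JOIN staff c ON c.dept_id = p.id AND c.salary > 101466

Result:
name        | salary
------------+-------
HR          | NULL  
Sales       | 176094
Engineering | 165221
Legal       | 151753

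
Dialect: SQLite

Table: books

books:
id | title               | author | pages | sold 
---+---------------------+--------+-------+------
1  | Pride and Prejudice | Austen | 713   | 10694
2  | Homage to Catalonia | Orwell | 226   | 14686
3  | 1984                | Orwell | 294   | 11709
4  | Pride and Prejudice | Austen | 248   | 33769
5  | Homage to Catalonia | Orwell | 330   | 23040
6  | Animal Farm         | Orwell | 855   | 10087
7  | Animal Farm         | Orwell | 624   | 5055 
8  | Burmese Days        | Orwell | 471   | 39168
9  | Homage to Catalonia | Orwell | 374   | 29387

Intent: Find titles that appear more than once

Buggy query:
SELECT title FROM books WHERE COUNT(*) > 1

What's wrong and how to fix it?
Bug: COUNT(*) is an aggregate and cannot be used in WHERE

Fix: Group first, then use HAVING for the count condition

Corrected query:
SELECT title FROM books GROUP BY title HAVING COUNT(*) > 1

Result:
title              
-------------------
Animal Farm        
Homage to Catalonia
Pride and Prejudice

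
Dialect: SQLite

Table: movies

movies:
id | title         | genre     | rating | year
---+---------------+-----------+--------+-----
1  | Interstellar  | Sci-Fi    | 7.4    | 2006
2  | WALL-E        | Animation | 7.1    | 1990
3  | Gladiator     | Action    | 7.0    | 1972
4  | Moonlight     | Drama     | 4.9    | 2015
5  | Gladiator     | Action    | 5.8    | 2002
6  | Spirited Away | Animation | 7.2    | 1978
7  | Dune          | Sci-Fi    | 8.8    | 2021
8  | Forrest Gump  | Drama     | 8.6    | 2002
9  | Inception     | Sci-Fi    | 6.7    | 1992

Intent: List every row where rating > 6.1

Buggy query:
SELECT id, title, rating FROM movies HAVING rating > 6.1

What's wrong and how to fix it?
Bug: HAVING filters the output of aggregation, but this query has no GROUP BY and no aggregate functions, so SQLite rejects it (HAVING clause on a non-aggregate query); the condition here is per row

Fix: Replace HAVING with WHERE since the condition applies to individual rows

Corrected query:
SELECT id, title, rating FROM movies WHERE rating > 6.1

Result:
id | title         | rating
---+---------------+-------
1  | Interstellar  | 7.4   
2  | WALL-E        | 7.1   
3  | Gladiator     | 7     
6  | Spirited Away | 7.2   
7  | Dune          | 8.8   
8  | Forrest Gump  | 8.6   
9  | Inception     | 6.7   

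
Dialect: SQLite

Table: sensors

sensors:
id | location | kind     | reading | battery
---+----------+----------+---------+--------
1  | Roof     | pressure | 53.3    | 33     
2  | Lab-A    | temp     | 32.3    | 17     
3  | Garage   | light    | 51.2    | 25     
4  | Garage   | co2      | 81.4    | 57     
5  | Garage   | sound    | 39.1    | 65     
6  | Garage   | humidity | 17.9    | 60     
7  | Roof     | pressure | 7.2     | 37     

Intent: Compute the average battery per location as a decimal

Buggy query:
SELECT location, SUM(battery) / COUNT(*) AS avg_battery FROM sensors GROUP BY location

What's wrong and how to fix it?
Bug: SUM(battery) and COUNT(*) are both integers; the division truncates the fractional part

Fix: Multiply by 1.0 (or CAST to REAL) to force floating-point division

Corrected query:
SELECT location, SUM(battery) * 1.0 / COUNT(*) AS avg_battery FROM sensors GROUP BY location

Result:
location | avg_battery
---------+------------
Garage   | 51.75      
Lab-A    | 17         
Roof     | 35         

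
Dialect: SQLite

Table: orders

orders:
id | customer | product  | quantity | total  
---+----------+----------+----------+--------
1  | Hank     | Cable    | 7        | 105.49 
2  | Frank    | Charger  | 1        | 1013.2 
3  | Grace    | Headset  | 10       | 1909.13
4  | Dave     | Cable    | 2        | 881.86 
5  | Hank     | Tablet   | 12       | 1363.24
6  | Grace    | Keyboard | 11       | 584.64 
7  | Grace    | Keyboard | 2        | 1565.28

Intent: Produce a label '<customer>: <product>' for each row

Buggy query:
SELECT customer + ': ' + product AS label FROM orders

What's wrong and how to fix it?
Bug: SQLite uses || for string concatenation; + coerces text to numbers (yielding 0)

Fix: Replace + with || to concatenate text

Corrected query:
SELECT customer || ': ' || product AS label FROM orders

Result:
label          
---------------
Hank: Cable    
Frank: Charger 
Grace: Headset 
Dave: Cable    
Hank: Tablet   
Grace: Keyboard
Grace: Keyboard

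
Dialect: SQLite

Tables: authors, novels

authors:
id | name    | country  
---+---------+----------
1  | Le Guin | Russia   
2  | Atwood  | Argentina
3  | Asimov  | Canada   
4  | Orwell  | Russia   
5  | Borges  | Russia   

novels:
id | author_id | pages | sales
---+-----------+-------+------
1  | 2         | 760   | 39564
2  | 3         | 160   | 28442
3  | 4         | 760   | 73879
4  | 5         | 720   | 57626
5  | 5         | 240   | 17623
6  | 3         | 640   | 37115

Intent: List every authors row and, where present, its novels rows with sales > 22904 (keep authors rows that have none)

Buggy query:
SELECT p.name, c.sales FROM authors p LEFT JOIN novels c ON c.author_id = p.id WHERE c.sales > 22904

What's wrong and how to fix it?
Bug: A WHERE condition on the right-hand table after LEFT JOIN drops unmatched parents

Fix: Move the right-table condition into the ON clause so unmatched parents are kept

Corrected query:
SELECT p.name, c.sales FROM authors p LEFT JOIN novels c ON c.author_id = p.id AND c.sales > 22904

Result:
name    | sales
--------+------
Le Guin | NULL 
Atwood  | 39564
Asimov  | 28442
Asimov  | 37115
Orwell  | 73879
Borges  | 57626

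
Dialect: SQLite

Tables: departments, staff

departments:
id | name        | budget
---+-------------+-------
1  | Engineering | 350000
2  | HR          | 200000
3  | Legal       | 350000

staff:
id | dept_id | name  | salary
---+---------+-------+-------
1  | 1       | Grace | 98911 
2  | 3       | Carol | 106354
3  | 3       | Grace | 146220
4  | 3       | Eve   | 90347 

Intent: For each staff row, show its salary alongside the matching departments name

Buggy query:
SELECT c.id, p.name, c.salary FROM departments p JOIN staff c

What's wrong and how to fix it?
Bug: Missing join condition: each staff row is matched to all departments rows instead of just its own

Fix: Specify the join condition linking the foreign key to the parent id

Corrected query:
SELECT c.id, p.name, c.salary FROM departments p JOIN staff c ON c.dept_id = p.id

Result:
id | name        | salary
---+-------------+-------
1  | Engineering | 98911 
2  | Legal       | 106354
3  | Legal       | 146220
4  | Legal       | 90347 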